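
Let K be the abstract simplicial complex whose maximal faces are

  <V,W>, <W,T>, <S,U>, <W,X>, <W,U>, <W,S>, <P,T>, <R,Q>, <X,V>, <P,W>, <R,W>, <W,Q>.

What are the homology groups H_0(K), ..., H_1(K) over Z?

H_0 ≅ Z,  H_1 ≅ Z^4.

We work with the vertex ordering P < Q < R < S < T < U < V < W < X. The simplices of K, each written with vertices in increasing order, are:

  0-simplices (9): P, Q, R, S, T, U, V, W, X
  1-simplices (12): PT, PW, QR, QW, RW, SU, SW, TW, UW, VW, VX, WX

so the chain groups are C_0 ≅ Z^9, C_1 ≅ Z^12.

∂_1: C_1 → C_0 sends each edge [p,q] (with p < q) to q − p.
The resulting 9×12 matrix has rank 8, and its Smith normal form has invariant factors (1,1,1,1,1,1,1,1).

From H_k ≅ ker(∂_k) / im(∂_{k+1}) we obtain:

  H_0: rank C_0 − rank ∂_1 = 9 − 8 = 1, and the invariant factors of ∂_1 are all 1, so H_0 ≅ Z.
  H_1: rank ker ∂_1 − rank ∂_2 = (12 − 8) − 0 = 4, and there is no ∂_2, so H_1 ≅ Z^4.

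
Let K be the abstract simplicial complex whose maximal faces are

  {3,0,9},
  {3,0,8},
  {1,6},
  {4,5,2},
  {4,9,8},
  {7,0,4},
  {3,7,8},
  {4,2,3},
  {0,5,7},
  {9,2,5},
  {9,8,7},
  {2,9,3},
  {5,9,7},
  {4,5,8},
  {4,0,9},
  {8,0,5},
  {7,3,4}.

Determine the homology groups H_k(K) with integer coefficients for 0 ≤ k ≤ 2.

Take the total order 0 < 1 < 2 < 3 < 4 < 5 < 6 < 7 < 8 < 9 on the vertex set. Then K (dimension 2) consists of the simplices:

  0-simplices (10): [0], [1], [2], [3], [4], [5], [6], [7], [8], [9]
  1-simplices (25): (25 of them)
  2-simplices (16): [0,3,8], [0,3,9], [0,4,7], [0,4,9], [0,5,7], [0,5,8], [2,3,4], [2,3,9], [2,4,5], [2,5,9], [3,4,7], [3,7,8], [4,5,8], [4,8,9], [5,7,9], [7,8,9]

Hence C_0 ≅ Z^10, C_1 ≅ Z^25, C_2 ≅ Z^16.

The boundary map ∂_1: C_1 → C_0 maps an edge to its endpoints' difference, ∂[p,q] = q − p. For instance
  ∂[3,9] = [9] − [3].
The resulting 10×25 matrix has rank 8, and its Smith normal form has invariant factors (1,1,1,1,1,1,1,1).

Boundary ∂_2: C_2 → C_1 sends each 2-simplex [p,q,r] to [q,r] − [p,r] + [p,q]. For instance
  ∂[0,4,9] = [4,9] − [0,9] + [0,4],
  ∂[7,8,9] = [8,9] − [7,9] + [7,8].
As a 25×16 matrix over Z this has rank 15, with invariant factors (1,1,1,1,1,1,1,1,1,1,1,1,1,1,1).

From H_k ≅ ker(∂_k) / im(∂_{k+1}) we obtain:

  H_0: rank C_0 − rank ∂_1 = 10 − 8 = 2, and the invariant factors of ∂_1 are all 1, so H_0 = Z^2.
  H_1: rank ker ∂_1 − rank ∂_2 = (25 − 8) − 15 = 2, and the invariant factors of ∂_2 are all 1, so H_1 = Z^2.
  H_2: rank ker ∂_2 − rank ∂_3 = (16 − 15) − 0 = 1, and there is no ∂_3, so H_2 = Z.

(K is a triangulation of the disjoint union of the torus T^2 and the 1-simplex.)

H_0 = Z^2,  H_1 = Z^2,  H_2 = Z.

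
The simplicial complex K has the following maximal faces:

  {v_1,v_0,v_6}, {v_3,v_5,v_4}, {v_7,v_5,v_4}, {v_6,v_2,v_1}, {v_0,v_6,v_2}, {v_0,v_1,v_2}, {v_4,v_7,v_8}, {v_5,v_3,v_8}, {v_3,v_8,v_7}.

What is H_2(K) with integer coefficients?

K has 9 vertices, 16 edges, 9 triangles.
rank ∂_2 = 8, rank ∂_3 = 0 ⇒ b_2 = 9 − 8 − 0 = 1. So H_2 = Z.

H_2 = Z.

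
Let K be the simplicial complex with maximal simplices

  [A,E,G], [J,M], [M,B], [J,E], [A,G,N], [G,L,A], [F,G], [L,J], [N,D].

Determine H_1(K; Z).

H_1 ≅ Z.

K has 10 vertices, 13 edges, 3 triangles.
rank ∂_1 = 9, rank ∂_2 = 3 ⇒ b_1 = 13 − 9 − 3 = 1; all invariant factors of ∂_2 are 1 so no torsion. So H_1 = Z.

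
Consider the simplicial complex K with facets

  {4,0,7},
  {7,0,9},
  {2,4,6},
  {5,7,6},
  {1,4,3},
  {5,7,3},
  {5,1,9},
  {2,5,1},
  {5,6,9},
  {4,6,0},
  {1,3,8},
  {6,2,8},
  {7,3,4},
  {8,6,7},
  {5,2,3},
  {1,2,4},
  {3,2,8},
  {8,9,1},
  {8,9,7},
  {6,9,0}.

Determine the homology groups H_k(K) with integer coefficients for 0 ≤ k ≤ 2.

Take the total order 0 < 1 < 2 < 3 < 4 < 5 < 6 < 7 < 8 < 9 on the vertex set. Then K (dimension 2) consists of the simplices:

  0-simplices (10): [0], [1], [2], [3], [4], [5], [6], [7], [8], [9]
  1-simplices (30): (30 of them)
  2-simplices (20): (20 of them)

so the chain groups are C_0 ≅ Z^10, C_1 ≅ Z^30, C_2 ≅ Z^20.

Boundary ∂_1: C_1 → C_0 maps an edge to its endpoints' difference, ∂[p,q] = q − p. For instance
  ∂[5,7] = [7] − [5].
This gives a 10×30 integer matrix of rank 9; reducing to Smith normal form yields diagonal entries (1,1,1,1,1,1,1,1,1).

The boundary map ∂_2: C_2 → C_1 sends each 2-simplex [p,q,r] to [q,r] − [p,r] + [p,q]. For instance
  ∂[5,6,7] = [6,7] − [5,7] + [5,6],
  ∂[7,8,9] = [8,9] − [7,9] + [7,8].
The resulting 30×20 matrix has rank 20, and its Smith normal form has invariant factors (1,1,1,1,1,1,1,1,1,1,1,1,1,1,1,1,1,1,1,2).

Now H_k = ker ∂_k / im ∂_{k+1}, so:

  H_0: rank C_0 − rank ∂_1 = 10 − 9 = 1, and the invariant factors of ∂_1 are all 1, so H_0 = Z.
  H_1: rank ker ∂_1 − rank ∂_2 = (30 − 9) − 20 = 1, and ∂_2 has invariant factor 2 > 1, so H_1 = Z ⊕ Z/2Z.
  H_2: rank ker ∂_2 − rank ∂_3 = (20 − 20) − 0 = 0, and there is no ∂_3, so H_2 = 0.

As a check, the Euler characteristic is 10 − 30 + 20 = 0, which agrees with 1 − 1 + 0 = 0.

H_0 = Z,  H_1 = Z ⊕ Z/2Z,  H_2 = 0.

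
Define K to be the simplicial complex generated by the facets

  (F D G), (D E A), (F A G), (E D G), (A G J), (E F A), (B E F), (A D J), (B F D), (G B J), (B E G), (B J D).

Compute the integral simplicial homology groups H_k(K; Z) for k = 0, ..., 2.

Order the vertices as A < B < D < E < F < G < J. Listing each simplex with vertices in this order, K has dimension 2 with simplices:

  0-simplices (7): A, B, D, E, F, G, J
  1-simplices (18): AD, AE, AF, AG, AJ, BD, BE, BF, BG, BJ, DE, DF, DG, DJ, EF, EG, FG, GJ
  2-simplices (12): ADE, ADJ, AEF, AFG, AGJ, BDF, BDJ, BEF, BEG, BGJ, DEG, DFG

Hence C_0 ≅ Z^7, C_1 ≅ Z^18, C_2 ≅ Z^12.

∂_1: C_1 → C_0 is given by ∂[p,q] = [q] − [p]. For instance
  ∂BG = G − B.
As a 7×18 matrix over Z this has rank 6, with invariant factors (1,1,1,1,1,1).

The boundary map ∂_2: C_2 → C_1 maps a triangle to the signed sum of its edges. For instance
  ∂BDF = DF − BF + BD,
  ∂AGJ = GJ − AJ + AG.
As a 18×12 matrix over Z this has rank 12, with invariant factors (1,1,1,1,1,1,1,1,1,1,1,2).

Now H_k = ker ∂_k / im ∂_{k+1}, so:

  H_0: rank C_0 − rank ∂_1 = 7 − 6 = 1, and the invariant factors of ∂_1 are all 1, so H_0 ≅ Z.
  H_1: rank ker ∂_1 − rank ∂_2 = (18 − 6) − 12 = 0, and ∂_2 has invariant factor 2 > 1, so H_1 ≅ Z/2Z.
  H_2: rank ker ∂_2 − rank ∂_3 = (12 − 12) − 0 = 0, and there is no ∂_3, so H_2 ≅ 0.

H_0 = Z,  H_1 = Z/2Z,  H_2 = 0.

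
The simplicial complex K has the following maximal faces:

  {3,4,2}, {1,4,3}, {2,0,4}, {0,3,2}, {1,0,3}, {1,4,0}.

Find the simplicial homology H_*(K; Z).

H_0 = Z,  H_1 = 0,  H_2 = Z.

We work with the vertex ordering 0 < 1 < 2 < 3 < 4. The simplices of K, each written with vertices in increasing order, are:

  0-simplices (5): [0], [1], [2], [3], [4]
  1-simplices (9): [0,1], [0,2], [0,3], [0,4], [1,3], [1,4], [2,3], [2,4], [3,4]
  2-simplices (6): [0,1,3], [0,1,4], [0,2,3], [0,2,4], [1,3,4], [2,3,4]

giving chain groups C_0 ≅ Z^5, C_1 ≅ Z^9, C_2 ≅ Z^6.

Boundary ∂_1: C_1 → C_0 sends each edge [p,q] (with p < q) to q − p. For instance
  ∂[0,4] = [4] − [0].
This gives a 5×9 integer matrix of rank 4; reducing to Smith normal form yields diagonal entries (1,1,1,1).

∂_2: C_2 → C_1 maps a triangle to the signed sum of its edges. For instance
  ∂[2,3,4] = [3,4] − [2,4] + [2,3],
  ∂[0,1,4] = [1,4] − [0,4] + [0,1].
This gives a 9×6 integer matrix of rank 5; reducing to Smith normal form yields diagonal entries (1,1,1,1,1).

From H_k ≅ ker(∂_k) / im(∂_{k+1}) we obtain:

  H_0: rank C_0 − rank ∂_1 = 5 − 4 = 1, and the invariant factors of ∂_1 are all 1, so H_0 = Z.
  H_1: rank ker ∂_1 − rank ∂_2 = (9 − 4) − 5 = 0, and the invariant factors of ∂_2 are all 1, so H_1 = 0.
  H_2: rank ker ∂_2 − rank ∂_3 = (6 − 5) − 0 = 1, and there is no ∂_3, so H_2 = Z.

(K is a triangulation of the 2-sphere S^2.)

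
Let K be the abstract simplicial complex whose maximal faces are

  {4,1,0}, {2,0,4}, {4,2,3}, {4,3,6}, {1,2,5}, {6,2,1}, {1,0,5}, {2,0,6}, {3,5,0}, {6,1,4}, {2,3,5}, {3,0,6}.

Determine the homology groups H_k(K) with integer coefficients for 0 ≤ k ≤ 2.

H_0 = Z,  H_1 = Z/2Z,  H_2 = 0.

Take the total order 0 < 1 < 2 < 3 < 4 < 5 < 6 on the vertex set. Then K (dimension 2) consists of the simplices:

  0-simplices (7): [0], [1], [2], [3], [4], [5], [6]
  1-simplices (18): [0,1], [0,2], [0,3], [0,4], [0,5], [0,6], [1,2], [1,4], [1,5], [1,6], [2,3], [2,4], [2,5], [2,6], [3,4], [3,5], [3,6], [4,6]
  2-simplices (12): [0,1,4], [0,1,5], [0,2,4], [0,2,6], [0,3,5], [0,3,6], [1,2,5], [1,2,6], [1,4,6], [2,3,4], [2,3,5], [3,4,6]

so the chain groups are C_0 ≅ Z^7, C_1 ≅ Z^18, C_2 ≅ Z^12.

The boundary map ∂_1: C_1 → C_0 maps an edge to its endpoints' difference, ∂[p,q] = q − p.
The 7×18 boundary matrix has rank 6 and Smith normal form diag(1,1,1,1,1,1).

Boundary ∂_2: C_2 → C_1 acts by ∂[p,q,r] = [q,r] − [p,r] + [p,q]. For instance
  ∂[0,2,6] = [2,6] − [0,6] + [0,2],
  ∂[0,3,6] = [3,6] − [0,6] + [0,3].
This gives a 18×12 integer matrix of rank 12; reducing to Smith normal form yields diagonal entries (1,1,1,1,1,1,1,1,1,1,1,2).

Reading off H_k = ker ∂_k / im ∂_{k+1}:

  H_0: rank C_0 − rank ∂_1 = 7 − 6 = 1, and the invariant factors of ∂_1 are all 1, so H_0 = Z.
  H_1: rank ker ∂_1 − rank ∂_2 = (18 − 6) − 12 = 0, and ∂_2 has invariant factor 2 > 1, so H_1 = Z/2Z.
  H_2: rank ker ∂_2 − rank ∂_3 = (12 − 12) − 0 = 0, and there is no ∂_3, so H_2 = 0.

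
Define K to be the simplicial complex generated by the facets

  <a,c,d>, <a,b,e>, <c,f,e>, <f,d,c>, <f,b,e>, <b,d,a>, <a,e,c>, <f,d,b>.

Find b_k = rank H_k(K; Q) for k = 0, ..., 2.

Order the vertices as a < b < c < d < e < f. Listing each simplex with vertices in this order, K has dimension 2 with simplices:

  0-simplices (6): a, b, c, d, e, f
  1-simplices (12): ab, ac, ad, ae, bd, be, bf, cd, ce, cf, df, ef
  2-simplices (8): abd, abe, acd, ace, bdf, bef, cdf, cef

Hence C_0 ≅ Z^6, C_1 ≅ Z^12, C_2 ≅ Z^8.

∂_1: C_1 → C_0 is given by ∂[p,q] = [q] − [p]. For instance
  ∂df = f − d.
The resulting 6×12 matrix has rank 5, and its Smith normal form has invariant factors (1,1,1,1,1).

The boundary map ∂_2: C_2 → C_1 maps a triangle to the signed sum of its edges. For instance
  ∂acd = cd − ad + ac,
  ∂ace = ce − ae + ac.
This gives a 12×8 integer matrix of rank 7; reducing to Smith normal form yields diagonal entries (1,1,1,1,1,1,1).

Computing H_k = (kernel of ∂_k) / (image of ∂_{k+1}):

  H_0: rank C_0 − rank ∂_1 = 6 − 5 = 1, and the invariant factors of ∂_1 are all 1, so H_0 = Z.
  H_1: rank ker ∂_1 − rank ∂_2 = (12 − 5) − 7 = 0, and the invariant factors of ∂_2 are all 1, so H_1 = 0.
  H_2: rank ker ∂_2 − rank ∂_3 = (8 − 7) − 0 = 1, and there is no ∂_3, so H_2 = Z.

(K is a triangulation of the 2-sphere S^2.)

Hence the Betti numbers are b_0 = 1, b_1 = 0, b_2 = 1.

b_0 = 1, b_1 = 0, b_2 = 1.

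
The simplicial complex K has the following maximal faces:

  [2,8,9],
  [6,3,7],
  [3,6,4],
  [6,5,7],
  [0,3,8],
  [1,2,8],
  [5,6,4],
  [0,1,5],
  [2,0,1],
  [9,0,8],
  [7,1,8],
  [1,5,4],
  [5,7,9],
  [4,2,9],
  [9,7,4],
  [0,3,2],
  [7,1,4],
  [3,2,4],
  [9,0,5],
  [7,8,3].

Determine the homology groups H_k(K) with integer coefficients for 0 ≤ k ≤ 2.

H_0 = Z,  H_1 = Z ⊕ Z/2,  H_2 = 0.

We work with the vertex ordering 0 < 1 < 2 < 3 < 4 < 5 < 6 < 7 < 8 < 9. The simplices of K, each written with vertices in increasing order, are:

  0-simplices (10): [0], [1], [2], [3], [4], [5], [6], [7], [8], [9]
  1-simplices (30): (30 of them)
  2-simplices (20): (20 of them)

giving chain groups C_0 ≅ Z^10, C_1 ≅ Z^30, C_2 ≅ Z^20.

The boundary map ∂_1: C_1 → C_0 is given by ∂[p,q] = [q] − [p]. For instance
  ∂[3,4] = [4] − [3].
As a 10×30 matrix over Z this has rank 9, with invariant factors (1,1,1,1,1,1,1,1,1).

Boundary ∂_2: C_2 → C_1 sends each 2-simplex [p,q,r] to [q,r] − [p,r] + [p,q]. For instance
  ∂[0,2,3] = [2,3] − [0,3] + [0,2],
  ∂[0,1,5] = [1,5] − [0,5] + [0,1].
The 30×20 boundary matrix has rank 20 and Smith normal form diag(1,1,1,1,1,1,1,1,1,1,1,1,1,1,1,1,1,1,1,2).

Now H_k = ker ∂_k / im ∂_{k+1}, so:

  H_0: rank C_0 − rank ∂_1 = 10 − 9 = 1, and the invariant factors of ∂_1 are all 1, so H_0 = Z.
  H_1: rank ker ∂_1 − rank ∂_2 = (30 − 9) − 20 = 1, and ∂_2 has invariant factor 2 > 1, so H_1 = Z ⊕ Z/2.
  H_2: rank ker ∂_2 − rank ∂_3 = (20 − 20) − 0 = 0, and there is no ∂_3, so H_2 = 0.

(K is a triangulation of the Klein bottle.)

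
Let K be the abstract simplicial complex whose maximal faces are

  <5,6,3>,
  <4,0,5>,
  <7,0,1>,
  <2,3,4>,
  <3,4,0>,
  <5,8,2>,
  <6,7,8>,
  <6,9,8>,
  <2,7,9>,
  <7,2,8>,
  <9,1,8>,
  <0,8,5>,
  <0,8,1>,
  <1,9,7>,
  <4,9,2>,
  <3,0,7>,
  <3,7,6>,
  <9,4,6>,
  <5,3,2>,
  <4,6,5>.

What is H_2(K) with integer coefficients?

H_2 ≅ 0.

We work with the vertex ordering 0 < 1 < 2 < 3 < 4 < 5 < 6 < 7 < 8 < 9. The simplices of K, each written with vertices in increasing order, are:

  0-simplices (10): [0], [1], [2], [3], [4], [5], [6], [7], [8], [9]
  1-simplices (30): (30 of them)
  2-simplices (20): (20 of them)

giving chain groups C_0 ≅ Z^10, C_1 ≅ Z^30, C_2 ≅ Z^20.

The boundary map ∂_1: C_1 → C_0 is given by ∂[p,q] = [q] − [p]. For instance
  ∂[1,9] = [9] − [1].
The 10×30 boundary matrix has rank 9 and Smith normal form diag(1,1,1,1,1,1,1,1,1).

The boundary map ∂_2: C_2 → C_1 sends each 2-simplex [p,q,r] to [q,r] − [p,r] + [p,q]. For instance
  ∂[2,3,5] = [3,5] − [2,5] + [2,3],
  ∂[0,4,5] = [4,5] − [0,5] + [0,4].
This gives a 30×20 integer matrix of rank 20; reducing to Smith normal form yields diagonal entries (1,1,1,1,1,1,1,1,1,1,1,1,1,1,1,1,1,1,1,2).

Computing H_k = (kernel of ∂_k) / (image of ∂_{k+1}):

  H_2: rank ker ∂_2 − rank ∂_3 = (20 − 20) − 0 = 0, and there is no ∂_3, so H_2 = 0.

(K is a triangulation of the Klein bottle.)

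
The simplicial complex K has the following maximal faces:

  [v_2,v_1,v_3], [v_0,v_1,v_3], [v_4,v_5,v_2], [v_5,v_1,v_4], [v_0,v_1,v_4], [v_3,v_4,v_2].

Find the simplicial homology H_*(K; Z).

Fix the vertex order v_0 < v_1 < v_2 < v_3 < v_4 < v_5 and write every simplex with vertices in increasing order. Then dim K = 2 and the simplices of K are:

  0-simplices (6): [v_0], [v_1], [v_2], [v_3], [v_4], [v_5]
  1-simplices (12): [v_0,v_1], [v_0,v_3], [v_0,v_4], [v_1,v_2], [v_1,v_3], [v_1,v_4], [v_1,v_5], [v_2,v_3], [v_2,v_4], [v_2,v_5], [v_3,v_4], [v_4,v_5]
  2-simplices (6): [v_0,v_1,v_3], [v_0,v_1,v_4], [v_1,v_2,v_3], [v_1,v_4,v_5], [v_2,v_3,v_4], [v_2,v_4,v_5]

so the chain groups are C_0 ≅ Z^6, C_1 ≅ Z^12, C_2 ≅ Z^6.

Boundary ∂_1: C_1 → C_0 maps an edge to its endpoints' difference, ∂[p,q] = q − p.
The resulting 6×12 matrix has rank 5, and its Smith normal form has invariant factors (1,1,1,1,1).

Boundary ∂_2: C_2 → C_1 maps a triangle to the signed sum of its edges. For instance
  ∂[v_1,v_4,v_5] = [v_4,v_5] − [v_1,v_5] + [v_1,v_4],
  ∂[v_0,v_1,v_4] = [v_1,v_4] − [v_0,v_4] + [v_0,v_1].
As a 12×6 matrix over Z this has rank 6, with invariant factors (1,1,1,1,1,1).

From H_k ≅ ker(∂_k) / im(∂_{k+1}) we obtain:

  H_0: rank C_0 − rank ∂_1 = 6 − 5 = 1, and the invariant factors of ∂_1 are all 1, so H_0 ≅ Z.
  H_1: rank ker ∂_1 − rank ∂_2 = (12 − 5) − 6 = 1, and the invariant factors of ∂_2 are all 1, so H_1 ≅ Z.
  H_2: rank ker ∂_2 − rank ∂_3 = (6 − 6) − 0 = 0, and there is no ∂_3, so H_2 ≅ 0.

(K is a triangulation of the cylinder S^1 x I.)

H_0 = Z,  H_1 = Z,  H_2 = 0.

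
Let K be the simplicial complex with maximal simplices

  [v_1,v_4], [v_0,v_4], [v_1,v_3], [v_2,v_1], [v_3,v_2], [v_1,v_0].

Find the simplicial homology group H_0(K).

H_0 = Z.

We work with the vertex ordering v_0 < v_1 < v_2 < v_3 < v_4. The simplices of K, each written with vertices in increasing order, are:

  0-simplices (5): [v_0], [v_1], [v_2], [v_3], [v_4]
  1-simplices (6): [v_0,v_1], [v_0,v_4], [v_1,v_2], [v_1,v_3], [v_1,v_4], [v_2,v_3]

so the chain groups are C_0 ≅ Z^5, C_1 ≅ Z^6.

Boundary ∂_1: C_1 → C_0 sends each edge [p,q] (with p < q) to q − p. For instance
  ∂[v_1,v_2] = [v_2] − [v_1].
As a 5×6 matrix over Z this has rank 4, with invariant factors (1,1,1,1).

Reading off H_k = ker ∂_k / im ∂_{k+1}:

  H_0: rank C_0 − rank ∂_1 = 5 − 4 = 1, and the invariant factors of ∂_1 are all 1, so H_0 = Z.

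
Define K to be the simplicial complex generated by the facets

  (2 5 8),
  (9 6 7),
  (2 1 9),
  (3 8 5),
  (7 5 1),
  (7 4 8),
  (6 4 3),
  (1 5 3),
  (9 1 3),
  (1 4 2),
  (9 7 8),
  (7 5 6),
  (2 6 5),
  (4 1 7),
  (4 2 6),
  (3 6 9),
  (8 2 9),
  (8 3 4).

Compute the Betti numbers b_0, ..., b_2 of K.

b_0 = 1, b_1 = 2, b_2 = 1.

Take the total order 1 < 2 < 3 < 4 < 5 < 6 < 7 < 8 < 9 on the vertex set. Then K (dimension 2) consists of the simplices:

  0-simplices (9): [1], [2], [3], [4], [5], [6], [7], [8], [9]
  1-simplices (27): (27 of them)
  2-simplices (18): [1,2,4], [1,2,9], [1,3,5], [1,3,9], [1,4,7], [1,5,7], [2,4,6], [2,5,6], [2,5,8], [2,8,9], [3,4,6], [3,4,8], [3,5,8], [3,6,9], [4,7,8], [5,6,7], [6,7,9], [7,8,9]

Hence C_0 ≅ Z^9, C_1 ≅ Z^27, C_2 ≅ Z^18.

∂_1: C_1 → C_0 maps an edge to its endpoints' difference, ∂[p,q] = q − p. For instance
  ∂[4,7] = [7] − [4].
This gives a 9×27 integer matrix of rank 8; reducing to Smith normal form yields diagonal entries (1,1,1,1,1,1,1,1).

∂_2: C_2 → C_1 maps a triangle to the signed sum of its edges. For instance
  ∂[1,3,5] = [3,5] − [1,5] + [1,3],
  ∂[3,5,8] = [5,8] − [3,8] + [3,5].
As a 27×18 matrix over Z this has rank 17, with invariant factors (1,1,1,1,1,1,1,1,1,1,1,1,1,1,1,1,1).

From H_k ≅ ker(∂_k) / im(∂_{k+1}) we obtain:

  H_0: rank C_0 − rank ∂_1 = 9 − 8 = 1, and the invariant factors of ∂_1 are all 1, so H_0 ≅ Z.
  H_1: rank ker ∂_1 − rank ∂_2 = (27 − 8) − 17 = 2, and the invariant factors of ∂_2 are all 1, so H_1 ≅ Z^2.
  H_2: rank ker ∂_2 − rank ∂_3 = (18 − 17) − 0 = 1, and there is no ∂_3, so H_2 ≅ Z.

As a check, the Euler characteristic is 9 − 27 + 18 = 0, which agrees with 1 − 2 + 1 = 0.

Hence the Betti numbers are b_0 = 1, b_1 = 2, b_2 = 1.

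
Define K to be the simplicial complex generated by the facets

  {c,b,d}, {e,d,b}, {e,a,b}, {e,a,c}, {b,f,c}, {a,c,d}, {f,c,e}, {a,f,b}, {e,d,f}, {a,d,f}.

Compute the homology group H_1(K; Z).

H_1 ≅ Z_2.

Fix the vertex order a < b < c < d < e < f and write every simplex with vertices in increasing order. Then dim K = 2 and the simplices of K are:

  0-simplices (6): a, b, c, d, e, f
  1-simplices (15): ab, ac, ad, ae, af, bc, bd, be, bf, cd, ce, cf, de, df, ef
  2-simplices (10): abe, abf, acd, ace, adf, bcd, bcf, bde, cef, def

giving chain groups C_0 ≅ Z^6, C_1 ≅ Z^15, C_2 ≅ Z^10.

∂_1: C_1 → C_0 is given by ∂[p,q] = [q] − [p]. For instance
  ∂ac = c − a.
As a 6×15 matrix over Z this has rank 5, with invariant factors (1,1,1,1,1).

∂_2: C_2 → C_1 sends each 2-simplex [p,q,r] to [q,r] − [p,r] + [p,q]. For instance
  ∂bcd = cd − bd + bc,
  ∂abe = be − ae + ab.
As a 15×10 matrix over Z this has rank 10, with invariant factors (1,1,1,1,1,1,1,1,1,2).

Reading off H_k = ker ∂_k / im ∂_{k+1}:

  H_1: rank ker ∂_1 − rank ∂_2 = (15 − 5) − 10 = 0, and ∂_2 has invariant factor 2 > 1, so H_1 ≅ Z_2.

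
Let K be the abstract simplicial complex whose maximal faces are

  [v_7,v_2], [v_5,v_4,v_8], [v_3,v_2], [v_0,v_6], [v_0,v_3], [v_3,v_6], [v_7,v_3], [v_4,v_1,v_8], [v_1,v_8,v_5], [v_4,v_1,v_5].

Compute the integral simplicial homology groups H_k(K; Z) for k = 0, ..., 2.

H_0 = Z^2,  H_1 = Z^2,  H_2 = Z.

Take the total order v_0 < v_1 < v_2 < v_3 < v_4 < v_5 < v_6 < v_7 < v_8 on the vertex set. Then K (dimension 2) consists of the simplices:

  0-simplices (9): [v_0], [v_1], [v_2], [v_3], [v_4], [v_5], [v_6], [v_7], [v_8]
  1-simplices (12): [v_0,v_3], [v_0,v_6], [v_1,v_4], [v_1,v_5], [v_1,v_8], [v_2,v_3], [v_2,v_7], [v_3,v_6], [v_3,v_7], [v_4,v_5], [v_4,v_8], [v_5,v_8]
  2-simplices (4): [v_1,v_4,v_5], [v_1,v_4,v_8], [v_1,v_5,v_8], [v_4,v_5,v_8]

giving chain groups C_0 ≅ Z^9, C_1 ≅ Z^12, C_2 ≅ Z^4.

∂_1: C_1 → C_0 sends each edge [p,q] (with p < q) to q − p.
The resulting 9×12 matrix has rank 7, and its Smith normal form has invariant factors (1,1,1,1,1,1,1).

∂_2: C_2 → C_1 sends each 2-simplex [p,q,r] to [q,r] − [p,r] + [p,q]. For instance
  ∂[v_1,v_4,v_5] = [v_4,v_5] − [v_1,v_5] + [v_1,v_4],
  ∂[v_1,v_4,v_8] = [v_4,v_8] − [v_1,v_8] + [v_1,v_4].
This gives a 12×4 integer matrix of rank 3; reducing to Smith normal form yields diagonal entries (1,1,1).

Now H_k = ker ∂_k / im ∂_{k+1}, so:

  H_0: rank C_0 − rank ∂_1 = 9 − 7 = 2, and the invariant factors of ∂_1 are all 1, so H_0 ≅ Z^2.
  H_1: rank ker ∂_1 − rank ∂_2 = (12 − 7) − 3 = 2, and the invariant factors of ∂_2 are all 1, so H_1 ≅ Z^2.
  H_2: rank ker ∂_2 − rank ∂_3 = (4 − 3) − 0 = 1, and there is no ∂_3, so H_2 ≅ Z.

As a check, the Euler characteristic is 9 − 12 + 4 = 1, which agrees with 2 − 2 + 1 = 1.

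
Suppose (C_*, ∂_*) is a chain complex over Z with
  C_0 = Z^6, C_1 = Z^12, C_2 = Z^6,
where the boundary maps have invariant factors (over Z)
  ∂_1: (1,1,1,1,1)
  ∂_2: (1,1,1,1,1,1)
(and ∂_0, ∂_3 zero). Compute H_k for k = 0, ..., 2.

H_0: b_0 = 6 − 0 − 5 = 1; torsion from ∂_1 factors > 1: none. So H_0 ≅ Z.
H_1: b_1 = 12 − 5 − 6 = 1; torsion from ∂_2 factors > 1: none. So H_1 ≅ Z.
H_2: b_2 = 6 − 6 − 0 = 0; torsion from ∂_3 factors > 1: none. So H_2 ≅ 0.

H_0 ≅ Z,  H_1 ≅ Z,  H_2 = 0.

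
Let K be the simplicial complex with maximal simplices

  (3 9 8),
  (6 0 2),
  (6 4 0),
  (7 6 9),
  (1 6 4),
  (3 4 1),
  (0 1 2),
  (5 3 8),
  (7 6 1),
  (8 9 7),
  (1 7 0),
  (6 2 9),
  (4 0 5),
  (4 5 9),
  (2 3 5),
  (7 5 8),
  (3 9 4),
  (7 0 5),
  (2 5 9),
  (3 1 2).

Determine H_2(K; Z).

We work with the vertex ordering 0 < 1 < 2 < 3 < 4 < 5 < 6 < 7 < 8 < 9. The simplices of K, each written with vertices in increasing order, are:

  0-simplices (10): [0], [1], [2], [3], [4], [5], [6], [7], [8], [9]
  1-simplices (30): (30 of them)
  2-simplices (20): (20 of them)

Hence C_0 ≅ Z^10, C_1 ≅ Z^30, C_2 ≅ Z^20.

Boundary ∂_1: C_1 → C_0 maps an edge to its endpoints' difference, ∂[p,q] = q − p. For instance
  ∂[8,9] = [9] − [8].
The 10×30 boundary matrix has rank 9 and Smith normal form diag(1,1,1,1,1,1,1,1,1).

Boundary ∂_2: C_2 → C_1 acts by ∂[p,q,r] = [q,r] − [p,r] + [p,q]. For instance
  ∂[0,2,6] = [2,6] − [0,6] + [0,2],
  ∂[3,8,9] = [8,9] − [3,9] + [3,8].
The 30×20 boundary matrix has rank 20 and Smith normal form diag(1,1,1,1,1,1,1,1,1,1,1,1,1,1,1,1,1,1,1,2).

From H_k ≅ ker(∂_k) / im(∂_{k+1}) we obtain:

  H_2: rank ker ∂_2 − rank ∂_3 = (20 − 20) − 0 = 0, and there is no ∂_3, so H_2 = 0.

H_2 = 0.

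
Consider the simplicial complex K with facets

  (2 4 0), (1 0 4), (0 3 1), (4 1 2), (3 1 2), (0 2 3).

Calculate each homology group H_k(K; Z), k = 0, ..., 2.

H_0 = Z,  H_1 = 0,  H_2 = Z.

Order the vertices as 0 < 1 < 2 < 3 < 4. Listing each simplex with vertices in this order, K has dimension 2 with simplices:

  0-simplices (5): [0], [1], [2], [3], [4]
  1-simplices (9): [0,1], [0,2], [0,3], [0,4], [1,2], [1,3], [1,4], [2,3], [2,4]
  2-simplices (6): [0,1,3], [0,1,4], [0,2,3], [0,2,4], [1,2,3], [1,2,4]

so the chain groups are C_0 ≅ Z^5, C_1 ≅ Z^9, C_2 ≅ Z^6.

Boundary ∂_1: C_1 → C_0 sends each edge [p,q] (with p < q) to q − p.
This gives a 5×9 integer matrix of rank 4; reducing to Smith normal form yields diagonal entries (1,1,1,1).

∂_2: C_2 → C_1 maps a triangle to the signed sum of its edges. For instance
  ∂[1,2,4] = [2,4] − [1,4] + [1,2],
  ∂[0,2,4] = [2,4] − [0,4] + [0,2].
The 9×6 boundary matrix has rank 5 and Smith normal form diag(1,1,1,1,1).

Now H_k = ker ∂_k / im ∂_{k+1}, so:

  H_0: rank C_0 − rank ∂_1 = 5 − 4 = 1, and the invariant factors of ∂_1 are all 1, so H_0 ≅ Z.
  H_1: rank ker ∂_1 − rank ∂_2 = (9 − 4) − 5 = 0, and the invariant factors of ∂_2 are all 1, so H_1 ≅ 0.
  H_2: rank ker ∂_2 − rank ∂_3 = (6 − 5) − 0 = 1, and there is no ∂_3, so H_2 ≅ Z.

As a check, the Euler characteristic is 5 − 9 + 6 = 2, which agrees with 1 − 0 + 1 = 2.
(K is a triangulation of the 2-sphere S^2.)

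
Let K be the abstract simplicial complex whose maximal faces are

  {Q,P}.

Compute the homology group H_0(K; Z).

Take the total order P < Q on the vertex set. Then K (dimension 1) consists of the simplices:

  0-simplices (2): P, Q
  1-simplices (1): PQ

Hence C_0 ≅ Z^2, C_1 ≅ Z^1.

Boundary ∂_1: C_1 → C_0 is given by ∂[p,q] = [q] − [p].
The resulting 2×1 matrix has rank 1, and its Smith normal form has invariant factors (1).

From H_k ≅ ker(∂_k) / im(∂_{k+1}) we obtain:

  H_0: rank C_0 − rank ∂_1 = 2 − 1 = 1, and the invariant factors of ∂_1 are all 1, so H_0 = Z.

H_0 ≅ Z.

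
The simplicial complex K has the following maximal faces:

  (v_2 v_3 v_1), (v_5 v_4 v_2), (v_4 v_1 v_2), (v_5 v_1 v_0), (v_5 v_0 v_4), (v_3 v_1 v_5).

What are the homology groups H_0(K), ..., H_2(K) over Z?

H_0 ≅ Z,  H_1 ≅ Z,  H_2 = 0.

K has 6 vertices, 12 edges, 6 triangles.
rank ∂_0 = 0, rank ∂_1 = 5 ⇒ b_0 = 6 − 0 − 5 = 1; all invariant factors of ∂_1 are 1 so no torsion. So H_0 = Z.
rank ∂_1 = 5, rank ∂_2 = 6 ⇒ b_1 = 12 − 5 − 6 = 1; all invariant factors of ∂_2 are 1 so no torsion. So H_1 = Z.
rank ∂_2 = 6, rank ∂_3 = 0 ⇒ b_2 = 6 − 6 − 0 = 0. So H_2 = 0.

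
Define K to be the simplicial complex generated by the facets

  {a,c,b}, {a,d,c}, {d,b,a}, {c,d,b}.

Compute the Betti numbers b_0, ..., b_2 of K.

b_0 = 1, b_1 = 0, b_2 = 1.

K has 4 vertices, 6 edges, 4 triangles.
rank ∂_0 = 0, rank ∂_1 = 3 ⇒ b_0 = 4 − 0 − 3 = 1; all invariant factors of ∂_1 are 1 so no torsion. So H_0 = Z.
rank ∂_1 = 3, rank ∂_2 = 3 ⇒ b_1 = 6 − 3 − 3 = 0; all invariant factors of ∂_2 are 1 so no torsion. So H_1 = 0.
rank ∂_2 = 3, rank ∂_3 = 0 ⇒ b_2 = 4 − 3 − 0 = 1. So H_2 = Z.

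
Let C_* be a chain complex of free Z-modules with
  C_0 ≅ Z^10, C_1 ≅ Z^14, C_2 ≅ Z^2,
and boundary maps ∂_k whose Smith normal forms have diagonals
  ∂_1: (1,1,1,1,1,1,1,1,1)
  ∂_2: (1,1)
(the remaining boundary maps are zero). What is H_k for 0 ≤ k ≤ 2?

H_0 = Z,  H_1 = Z^3,  H_2 = 0.

H_0: b_0 = 10 − 0 − 9 = 1; torsion from ∂_1 factors > 1: none. So H_0 = Z.
H_1: b_1 = 14 − 9 − 2 = 3; torsion from ∂_2 factors > 1: none. So H_1 = Z^3.
H_2: b_2 = 2 − 2 − 0 = 0; torsion from ∂_3 factors > 1: none. So H_2 = 0.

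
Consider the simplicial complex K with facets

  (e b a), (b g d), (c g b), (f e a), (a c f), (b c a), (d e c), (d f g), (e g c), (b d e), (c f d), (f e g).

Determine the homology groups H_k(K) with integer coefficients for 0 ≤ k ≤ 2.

K has 7 vertices, 18 edges, 12 triangles.
rank ∂_0 = 0, rank ∂_1 = 6 ⇒ b_0 = 7 − 0 − 6 = 1; all invariant factors of ∂_1 are 1 so no torsion. So H_0 = Z.
rank ∂_1 = 6, rank ∂_2 = 12 ⇒ b_1 = 18 − 6 − 12 = 0; ∂_2 has invariant factor(s) [2] giving torsion. So H_1 = Z/2.
rank ∂_2 = 12, rank ∂_3 = 0 ⇒ b_2 = 12 − 12 − 0 = 0. So H_2 = 0.

H_0 ≅ Z,  H_1 ≅ Z/2,  H_2 = 0.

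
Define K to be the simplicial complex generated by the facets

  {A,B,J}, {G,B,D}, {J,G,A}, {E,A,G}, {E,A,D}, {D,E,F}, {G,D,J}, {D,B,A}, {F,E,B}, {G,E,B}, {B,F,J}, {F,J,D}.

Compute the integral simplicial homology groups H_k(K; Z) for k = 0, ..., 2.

H_0 = Z,  H_1 = Z/2Z,  H_2 = 0.

Take the total order A < B < D < E < F < G < J on the vertex set. Then K (dimension 2) consists of the simplices:

  0-simplices (7): A, B, D, E, F, G, J
  1-simplices (18): AB, AD, AE, AG, AJ, BD, BE, BF, BG, BJ, DE, DF, DG, DJ, EF, EG, FJ, GJ
  2-simplices (12): ABD, ABJ, ADE, AEG, AGJ, BDG, BEF, BEG, BFJ, DEF, DFJ, DGJ

giving chain groups C_0 ≅ Z^7, C_1 ≅ Z^18, C_2 ≅ Z^12.

The boundary map ∂_1: C_1 → C_0 maps an edge to its endpoints' difference, ∂[p,q] = q − p. For instance
  ∂DE = E − D.
This gives a 7×18 integer matrix of rank 6; reducing to Smith normal form yields diagonal entries (1,1,1,1,1,1).

Boundary ∂_2: C_2 → C_1 acts by ∂[p,q,r] = [q,r] − [p,r] + [p,q]. For instance
  ∂ADE = DE − AE + AD,
  ∂DEF = EF − DF + DE.
As a 18×12 matrix over Z this has rank 12, with invariant factors (1,1,1,1,1,1,1,1,1,1,1,2).

Reading off H_k = ker ∂_k / im ∂_{k+1}:

  H_0: rank C_0 − rank ∂_1 = 7 − 6 = 1, and the invariant factors of ∂_1 are all 1, so H_0 ≅ Z.
  H_1: rank ker ∂_1 − rank ∂_2 = (18 − 6) − 12 = 0, and ∂_2 has invariant factor 2 > 1, so H_1 ≅ Z/2Z.
  H_2: rank ker ∂_2 − rank ∂_3 = (12 − 12) − 0 = 0, and there is no ∂_3, so H_2 ≅ 0.

(K is a triangulation of the real projective plane RP^2.)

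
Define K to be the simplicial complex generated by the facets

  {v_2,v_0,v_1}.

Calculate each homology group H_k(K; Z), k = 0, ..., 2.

H_0 = Z,  H_1 = 0,  H_2 = 0.

We work with the vertex ordering v_0 < v_1 < v_2. The simplices of K, each written with vertices in increasing order, are:

  0-simplices (3): [v_0], [v_1], [v_2]
  1-simplices (3): [v_0,v_1], [v_0,v_2], [v_1,v_2]
  2-simplices (1): [v_0,v_1,v_2]

Hence C_0 ≅ Z^3, C_1 ≅ Z^3, C_2 ≅ Z^1.

The boundary map ∂_1: C_1 → C_0 is given by ∂[p,q] = [q] − [p].
The 3×3 boundary matrix has rank 2 and Smith normal form diag(1,1).

The boundary map ∂_2: C_2 → C_1 maps a triangle to the signed sum of its edges. For instance
  ∂[v_0,v_1,v_2] = [v_1,v_2] − [v_0,v_2] + [v_0,v_1].
As a 3×1 matrix over Z this has rank 1, with invariant factors (1).

Computing H_k = (kernel of ∂_k) / (image of ∂_{k+1}):

  H_0: rank C_0 − rank ∂_1 = 3 − 2 = 1, and the invariant factors of ∂_1 are all 1, so H_0 ≅ Z.
  H_1: rank ker ∂_1 − rank ∂_2 = (3 − 2) − 1 = 0, and the invariant factors of ∂_2 are all 1, so H_1 ≅ 0.
  H_2: rank ker ∂_2 − rank ∂_3 = (1 − 1) − 0 = 0, and there is no ∂_3, so H_2 ≅ 0.

As a check, the Euler characteristic is 3 − 3 + 1 = 1, which agrees with 1 − 0 + 0 = 1.
(K is a triangulation of the 2-simplex.)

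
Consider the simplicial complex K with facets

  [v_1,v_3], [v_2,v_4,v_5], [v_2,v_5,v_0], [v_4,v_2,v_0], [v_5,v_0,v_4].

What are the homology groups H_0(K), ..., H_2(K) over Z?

Fix the vertex order v_0 < v_1 < v_2 < v_3 < v_4 < v_5 and write every simplex with vertices in increasing order. Then dim K = 2 and the simplices of K are:

  0-simplices (6): [v_0], [v_1], [v_2], [v_3], [v_4], [v_5]
  1-simplices (7): [v_0,v_2], [v_0,v_4], [v_0,v_5], [v_1,v_3], [v_2,v_4], [v_2,v_5], [v_4,v_5]
  2-simplices (4): [v_0,v_2,v_4], [v_0,v_2,v_5], [v_0,v_4,v_5], [v_2,v_4,v_5]

so the chain groups are C_0 ≅ Z^6, C_1 ≅ Z^7, C_2 ≅ Z^4.

Boundary ∂_1: C_1 → C_0 maps an edge to its endpoints' difference, ∂[p,q] = q − p. For instance
  ∂[v_0,v_4] = [v_4] − [v_0].
This gives a 6×7 integer matrix of rank 4; reducing to Smith normal form yields diagonal entries (1,1,1,1).

Boundary ∂_2: C_2 → C_1 sends each 2-simplex [p,q,r] to [q,r] − [p,r] + [p,q]. For instance
  ∂[v_0,v_2,v_5] = [v_2,v_5] − [v_0,v_5] + [v_0,v_2],
  ∂[v_0,v_2,v_4] = [v_2,v_4] − [v_0,v_4] + [v_0,v_2].
This gives a 7×4 integer matrix of rank 3; reducing to Smith normal form yields diagonal entries (1,1,1).

From H_k ≅ ker(∂_k) / im(∂_{k+1}) we obtain:

  H_0: rank C_0 − rank ∂_1 = 6 − 4 = 2, and the invariant factors of ∂_1 are all 1, so H_0 = Z^2.
  H_1: rank ker ∂_1 − rank ∂_2 = (7 − 4) − 3 = 0, and the invariant factors of ∂_2 are all 1, so H_1 = 0.
  H_2: rank ker ∂_2 − rank ∂_3 = (4 − 3) − 0 = 1, and there is no ∂_3, so H_2 = Z.

As a check, the Euler characteristic is 6 − 7 + 4 = 3, which agrees with 2 − 0 + 1 = 3.

H_0 = Z^2,  H_1 = 0,  H_2 = Z.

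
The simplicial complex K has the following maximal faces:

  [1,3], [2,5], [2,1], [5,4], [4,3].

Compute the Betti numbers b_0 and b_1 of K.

b_0 = 1, b_1 = 1.

Order the vertices as 1 < 2 < 3 < 4 < 5. Listing each simplex with vertices in this order, K has dimension 1 with simplices:

  0-simplices (5): [1], [2], [3], [4], [5]
  1-simplices (5): [1,2], [1,3], [2,5], [3,4], [4,5]

Hence C_0 ≅ Z^5, C_1 ≅ Z^5.

Boundary ∂_1: C_1 → C_0 maps an edge to its endpoints' difference, ∂[p,q] = q − p. For instance
  ∂[1,3] = [3] − [1].
As a 5×5 matrix over Z this has rank 4, with invariant factors (1,1,1,1).

Now H_k = ker ∂_k / im ∂_{k+1}, so:

  H_0: rank C_0 − rank ∂_1 = 5 − 4 = 1, and the invariant factors of ∂_1 are all 1, so H_0 ≅ Z.
  H_1: rank ker ∂_1 − rank ∂_2 = (5 − 4) − 0 = 1, and there is no ∂_2, so H_1 ≅ Z.

As a check, the Euler characteristic is 5 − 5 = 0, which agrees with 1 − 1 = 0.
(K is a triangulation of the circle S^1.)

Hence the Betti numbers are b_0 = 1, b_1 = 1.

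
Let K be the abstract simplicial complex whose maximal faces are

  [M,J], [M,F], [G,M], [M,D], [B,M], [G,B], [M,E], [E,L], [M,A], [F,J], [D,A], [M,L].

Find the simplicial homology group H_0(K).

Order the vertices as A < B < D < E < F < G < J < L < M. Listing each simplex with vertices in this order, K has dimension 1 with simplices:

  0-simplices (9): A, B, D, E, F, G, J, L, M
  1-simplices (12): AD, AM, BG, BM, DM, EL, EM, FJ, FM, GM, JM, LM

giving chain groups C_0 ≅ Z^9, C_1 ≅ Z^12.

The boundary map ∂_1: C_1 → C_0 maps an edge to its endpoints' difference, ∂[p,q] = q − p. For instance
  ∂JM = M − J.
The resulting 9×12 matrix has rank 8, and its Smith normal form has invariant factors (1,1,1,1,1,1,1,1).

Now H_k = ker ∂_k / im ∂_{k+1}, so:

  H_0: rank C_0 − rank ∂_1 = 9 − 8 = 1, and the invariant factors of ∂_1 are all 1, so H_0 = Z.

H_0 = Z.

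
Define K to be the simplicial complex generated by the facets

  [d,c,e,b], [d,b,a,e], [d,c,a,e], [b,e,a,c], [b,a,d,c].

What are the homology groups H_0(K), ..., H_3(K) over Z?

Take the total order a < b < c < d < e on the vertex set. Then K (dimension 3) consists of the simplices:

  0-simplices (5): a, b, c, d, e
  1-simplices (10): ab, ac, ad, ae, bc, bd, be, cd, ce, de
  2-simplices (10): abc, abd, abe, acd, ace, ade, bcd, bce, bde, cde
  3-simplices (5): abcd, abce, abde, acde, bcde

so the chain groups are C_0 ≅ Z^5, C_1 ≅ Z^10, C_2 ≅ Z^10, C_3 ≅ Z^5.

The boundary map ∂_1: C_1 → C_0 maps an edge to its endpoints' difference, ∂[p,q] = q − p. For instance
  ∂be = e − b.
This gives a 5×10 integer matrix of rank 4; reducing to Smith normal form yields diagonal entries (1,1,1,1).

The boundary map ∂_2: C_2 → C_1 acts by ∂[p,q,r] = [q,r] − [p,r] + [p,q]. For instance
  ∂bce = ce − be + bc,
  ∂bde = de − be + bd.
The 10×10 boundary matrix has rank 6 and Smith normal form diag(1,1,1,1,1,1).

Boundary ∂_3: C_3 → C_2 sends each 3-simplex σ to the alternating sum Σ_i (−1)^i (σ with its i-th vertex removed). For instance
  ∂bcde = cde − bde + bce − bcd,
  ∂abce = bce − ace + abe − abc.
The 10×5 boundary matrix has rank 4 and Smith normal form diag(1,1,1,1).

Reading off H_k = ker ∂_k / im ∂_{k+1}:

  H_0: rank C_0 − rank ∂_1 = 5 − 4 = 1, and the invariant factors of ∂_1 are all 1, so H_0 ≅ Z.
  H_1: rank ker ∂_1 − rank ∂_2 = (10 − 4) − 6 = 0, and the invariant factors of ∂_2 are all 1, so H_1 ≅ 0.
  H_2: rank ker ∂_2 − rank ∂_3 = (10 − 6) − 4 = 0, and the invariant factors of ∂_3 are all 1, so H_2 ≅ 0.
  H_3: rank ker ∂_3 − rank ∂_4 = (5 − 4) − 0 = 1, and there is no ∂_4, so H_3 ≅ Z.

As a check, the Euler characteristic is 5 − 10 + 10 − 5 = 0, which agrees with 1 − 0 + 0 − 1 = 0.

H_0 ≅ Z,  H_1 = 0,  H_2 = 0,  H_3 ≅ Z.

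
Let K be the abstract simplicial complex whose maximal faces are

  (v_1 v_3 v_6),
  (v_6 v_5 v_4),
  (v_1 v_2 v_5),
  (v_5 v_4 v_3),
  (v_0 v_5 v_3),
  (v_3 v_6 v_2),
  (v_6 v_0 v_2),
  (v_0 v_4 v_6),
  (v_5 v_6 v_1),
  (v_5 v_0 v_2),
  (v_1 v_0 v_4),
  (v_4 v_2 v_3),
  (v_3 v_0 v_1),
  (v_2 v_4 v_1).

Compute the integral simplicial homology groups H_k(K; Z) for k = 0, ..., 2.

H_0 = Z,  H_1 = Z^2,  H_2 = Z.

Take the total order v_0 < v_1 < v_2 < v_3 < v_4 < v_5 < v_6 on the vertex set. Then K (dimension 2) consists of the simplices:

  0-simplices (7): [v_0], [v_1], [v_2], [v_3], [v_4], [v_5], [v_6]
  1-simplices (21): (21 of them)
  2-simplices (14): (14 of them)

Hence C_0 ≅ Z^7, C_1 ≅ Z^21, C_2 ≅ Z^14.

∂_1: C_1 → C_0 sends each edge [p,q] (with p < q) to q − p. For instance
  ∂[v_2,v_5] = [v_5] − [v_2].
As a 7×21 matrix over Z this has rank 6, with invariant factors (1,1,1,1,1,1).

∂_2: C_2 → C_1 acts by ∂[p,q,r] = [q,r] − [p,r] + [p,q]. For instance
  ∂[v_1,v_5,v_6] = [v_5,v_6] − [v_1,v_6] + [v_1,v_5],
  ∂[v_4,v_5,v_6] = [v_5,v_6] − [v_4,v_6] + [v_4,v_5].
The resulting 21×14 matrix has rank 13, and its Smith normal form has invariant factors (1,1,1,1,1,1,1,1,1,1,1,1,1).

From H_k ≅ ker(∂_k) / im(∂_{k+1}) we obtain:

  H_0: rank C_0 − rank ∂_1 = 7 − 6 = 1, and the invariant factors of ∂_1 are all 1, so H_0 = Z.
  H_1: rank ker ∂_1 − rank ∂_2 = (21 − 6) − 13 = 2, and the invariant factors of ∂_2 are all 1, so H_1 = Z^2.
  H_2: rank ker ∂_2 − rank ∂_3 = (14 − 13) − 0 = 1, and there is no ∂_3, so H_2 = Z.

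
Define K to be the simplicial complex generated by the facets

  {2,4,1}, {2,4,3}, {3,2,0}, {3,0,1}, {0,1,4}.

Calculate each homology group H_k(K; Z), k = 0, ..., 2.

H_0 = Z,  H_1 = Z,  H_2 = 0.

We work with the vertex ordering 0 < 1 < 2 < 3 < 4. The simplices of K, each written with vertices in increasing order, are:

  0-simplices (5): [0], [1], [2], [3], [4]
  1-simplices (10): [0,1], [0,2], [0,3], [0,4], [1,2], [1,3], [1,4], [2,3], [2,4], [3,4]
  2-simplices (5): [0,1,3], [0,1,4], [0,2,3], [1,2,4], [2,3,4]

giving chain groups C_0 ≅ Z^5, C_1 ≅ Z^10, C_2 ≅ Z^5.

Boundary ∂_1: C_1 → C_0 is given by ∂[p,q] = [q] − [p].
As a 5×10 matrix over Z this has rank 4, with invariant factors (1,1,1,1).

The boundary map ∂_2: C_2 → C_1 maps a triangle to the signed sum of its edges. For instance
  ∂[1,2,4] = [2,4] − [1,4] + [1,2],
  ∂[0,2,3] = [2,3] − [0,3] + [0,2].
The resulting 10×5 matrix has rank 5, and its Smith normal form has invariant factors (1,1,1,1,1).

From H_k ≅ ker(∂_k) / im(∂_{k+1}) we obtain:

  H_0: rank C_0 − rank ∂_1 = 5 − 4 = 1, and the invariant factors of ∂_1 are all 1, so H_0 = Z.
  H_1: rank ker ∂_1 − rank ∂_2 = (10 − 4) − 5 = 1, and the invariant factors of ∂_2 are all 1, so H_1 = Z.
  H_2: rank ker ∂_2 − rank ∂_3 = (5 − 5) − 0 = 0, and there is no ∂_3, so H_2 = 0.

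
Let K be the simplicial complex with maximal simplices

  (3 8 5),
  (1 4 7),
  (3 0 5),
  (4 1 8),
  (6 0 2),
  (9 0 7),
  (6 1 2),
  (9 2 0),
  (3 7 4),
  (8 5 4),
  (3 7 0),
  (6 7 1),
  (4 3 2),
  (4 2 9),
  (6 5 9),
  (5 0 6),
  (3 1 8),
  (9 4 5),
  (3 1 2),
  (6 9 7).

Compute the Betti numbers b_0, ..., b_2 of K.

We work with the vertex ordering 0 < 1 < 2 < 3 < 4 < 5 < 6 < 7 < 8 < 9. The simplices of K, each written with vertices in increasing order, are:

  0-simplices (10): [0], [1], [2], [3], [4], [5], [6], [7], [8], [9]
  1-simplices (30): (30 of them)
  2-simplices (20): (20 of them)

giving chain groups C_0 ≅ Z^10, C_1 ≅ Z^30, C_2 ≅ Z^20.

∂_1: C_1 → C_0 sends each edge [p,q] (with p < q) to q − p. For instance
  ∂[4,5] = [5] − [4].
The 10×30 boundary matrix has rank 9 and Smith normal form diag(1,1,1,1,1,1,1,1,1).

∂_2: C_2 → C_1 acts by ∂[p,q,r] = [q,r] − [p,r] + [p,q]. For instance
  ∂[6,7,9] = [7,9] − [6,9] + [6,7],
  ∂[1,6,7] = [6,7] − [1,7] + [1,6].
This gives a 30×20 integer matrix of rank 20; reducing to Smith normal form yields diagonal entries (1,1,1,1,1,1,1,1,1,1,1,1,1,1,1,1,1,1,1,2).

From H_k ≅ ker(∂_k) / im(∂_{k+1}) we obtain:

  H_0: rank C_0 − rank ∂_1 = 10 − 9 = 1, and the invariant factors of ∂_1 are all 1, so H_0 = Z.
  H_1: rank ker ∂_1 − rank ∂_2 = (30 − 9) − 20 = 1, and ∂_2 has invariant factor 2 > 1, so H_1 = Z ⊕ Z/2Z.
  H_2: rank ker ∂_2 − rank ∂_3 = (20 − 20) − 0 = 0, and there is no ∂_3, so H_2 = 0.

As a check, the Euler characteristic is 10 − 30 + 20 = 0, which agrees with 1 − 1 + 0 = 0.
(K is a triangulation of the Klein bottle.)

Hence the Betti numbers are b_0 = 1, b_1 = 1, b_2 = 0.

b_0 = 1, b_1 = 1, b_2 = 0.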